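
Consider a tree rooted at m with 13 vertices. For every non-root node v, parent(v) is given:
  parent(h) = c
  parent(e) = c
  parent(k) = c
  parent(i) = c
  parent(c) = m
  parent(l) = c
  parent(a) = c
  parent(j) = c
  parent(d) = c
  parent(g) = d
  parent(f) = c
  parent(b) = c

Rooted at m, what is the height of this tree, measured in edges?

3

g sits deepest: m-c-d-g — 3 edges from the root.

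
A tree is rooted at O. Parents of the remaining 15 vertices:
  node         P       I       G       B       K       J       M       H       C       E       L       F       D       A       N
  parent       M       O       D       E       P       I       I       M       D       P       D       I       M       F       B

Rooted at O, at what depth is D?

Climbing from D to the root: D – M – I – O. That's 3 steps.

3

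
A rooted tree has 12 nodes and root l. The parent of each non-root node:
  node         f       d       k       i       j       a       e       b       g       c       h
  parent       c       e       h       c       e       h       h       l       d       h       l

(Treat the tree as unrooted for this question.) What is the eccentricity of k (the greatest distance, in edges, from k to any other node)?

4

The node farthest from k is g, via k – h – e – d – g — 4 edges.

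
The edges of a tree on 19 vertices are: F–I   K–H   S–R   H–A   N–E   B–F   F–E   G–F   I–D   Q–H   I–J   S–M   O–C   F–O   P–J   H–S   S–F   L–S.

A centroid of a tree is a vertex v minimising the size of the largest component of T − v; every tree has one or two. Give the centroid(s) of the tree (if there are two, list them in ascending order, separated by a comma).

F

Delete F: the remaining components have sizes 8, 4, 2, 2, 1, 1. Max 8 ≤ 9, so F is a centroid.
No neighbour of F does as well, so F is the unique centroid.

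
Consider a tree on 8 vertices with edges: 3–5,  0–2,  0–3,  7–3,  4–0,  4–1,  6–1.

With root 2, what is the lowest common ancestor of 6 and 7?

0

6's ancestor chain is 6, 1, 4, 0, 2 and 7's is 7, 3, 0, 2; they first meet at 0.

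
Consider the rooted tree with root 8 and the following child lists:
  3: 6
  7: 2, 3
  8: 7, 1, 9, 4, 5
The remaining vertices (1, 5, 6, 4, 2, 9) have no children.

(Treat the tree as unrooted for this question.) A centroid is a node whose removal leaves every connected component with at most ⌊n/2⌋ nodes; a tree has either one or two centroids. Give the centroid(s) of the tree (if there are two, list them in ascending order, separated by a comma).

8

If 8 is removed the pieces have sizes 4, 1, 1, 1, 1, all ≤ ⌊9/2⌋ = 4.
Every other node leaves some component of size > 4, so the centroid is unique.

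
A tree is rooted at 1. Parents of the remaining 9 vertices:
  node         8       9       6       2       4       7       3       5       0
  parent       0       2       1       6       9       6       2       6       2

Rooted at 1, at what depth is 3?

3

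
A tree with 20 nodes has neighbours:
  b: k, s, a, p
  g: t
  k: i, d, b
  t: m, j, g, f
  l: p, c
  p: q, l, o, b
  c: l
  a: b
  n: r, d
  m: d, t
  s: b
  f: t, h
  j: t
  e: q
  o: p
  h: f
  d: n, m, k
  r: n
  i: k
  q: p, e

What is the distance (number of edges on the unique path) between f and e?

8

The path is f–t–m–d–k–b–p–q–e, which has 8 edges.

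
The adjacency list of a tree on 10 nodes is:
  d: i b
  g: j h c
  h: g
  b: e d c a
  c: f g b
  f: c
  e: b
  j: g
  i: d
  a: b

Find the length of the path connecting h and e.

Walking from h: h - g - c - b - e. Length 4.

4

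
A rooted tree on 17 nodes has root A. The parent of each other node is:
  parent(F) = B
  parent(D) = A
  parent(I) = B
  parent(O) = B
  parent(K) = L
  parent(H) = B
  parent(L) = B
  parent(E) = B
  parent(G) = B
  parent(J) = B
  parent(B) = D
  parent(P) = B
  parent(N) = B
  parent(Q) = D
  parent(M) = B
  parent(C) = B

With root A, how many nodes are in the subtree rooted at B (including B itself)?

Descendants of B (including itself): B, L, M, N, H, P, O, I, J, G, E, C, F, K. That's 14.

14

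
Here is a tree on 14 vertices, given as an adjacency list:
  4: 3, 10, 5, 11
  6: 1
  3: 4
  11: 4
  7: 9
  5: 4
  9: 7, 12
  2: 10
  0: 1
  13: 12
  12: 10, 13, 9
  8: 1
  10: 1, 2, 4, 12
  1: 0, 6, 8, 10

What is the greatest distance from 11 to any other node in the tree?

Distances from 11 peak at 5, attained at 7.
11 – 4 – 10 – 12 – 9 – 7

5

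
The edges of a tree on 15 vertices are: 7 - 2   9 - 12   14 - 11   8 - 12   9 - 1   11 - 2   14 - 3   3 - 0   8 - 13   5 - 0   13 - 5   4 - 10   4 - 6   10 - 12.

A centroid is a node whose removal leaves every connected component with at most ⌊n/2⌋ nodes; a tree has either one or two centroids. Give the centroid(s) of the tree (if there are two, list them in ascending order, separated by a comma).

13

If 13 is removed the pieces have sizes 7, 7, all ≤ ⌊15/2⌋ = 7.
No neighbour of 13 does as well, so 13 is the unique centroid.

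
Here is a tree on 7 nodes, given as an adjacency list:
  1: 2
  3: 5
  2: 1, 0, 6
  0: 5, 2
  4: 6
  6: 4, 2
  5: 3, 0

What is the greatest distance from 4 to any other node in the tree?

The node farthest from 4 is 3, via 4–6–2–0–5–3 — 5 edges.

5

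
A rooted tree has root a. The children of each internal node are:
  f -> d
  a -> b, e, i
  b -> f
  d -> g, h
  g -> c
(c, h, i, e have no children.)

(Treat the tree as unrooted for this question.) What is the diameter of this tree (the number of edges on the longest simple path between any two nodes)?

6

Starting from i, a farthest node is c at distance 6.
One longest path: i - a - b - f - d - g - c.
So the diameter is 6.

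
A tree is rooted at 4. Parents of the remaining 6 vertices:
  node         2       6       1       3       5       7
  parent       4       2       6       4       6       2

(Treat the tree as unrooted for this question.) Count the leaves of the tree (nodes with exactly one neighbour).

4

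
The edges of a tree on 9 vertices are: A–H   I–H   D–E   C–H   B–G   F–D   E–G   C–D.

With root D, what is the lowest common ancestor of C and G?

D

C's ancestor chain is C, D and G's is G, E, D; they first meet at D.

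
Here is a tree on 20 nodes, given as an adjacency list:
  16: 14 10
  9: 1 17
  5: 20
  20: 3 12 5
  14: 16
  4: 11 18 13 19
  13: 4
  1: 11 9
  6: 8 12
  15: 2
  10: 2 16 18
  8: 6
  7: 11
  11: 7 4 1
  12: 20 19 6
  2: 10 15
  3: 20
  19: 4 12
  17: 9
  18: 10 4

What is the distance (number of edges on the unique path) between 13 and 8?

The path is 13 – 4 – 19 – 12 – 6 – 8, which has 5 edges.

5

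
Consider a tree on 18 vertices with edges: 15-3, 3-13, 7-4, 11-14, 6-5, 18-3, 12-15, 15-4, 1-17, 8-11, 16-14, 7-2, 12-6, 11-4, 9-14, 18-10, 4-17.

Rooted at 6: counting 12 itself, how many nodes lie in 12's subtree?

12's subtree: {12, 15, 3, 4, 13, 18, 11, 7, 17, 10, 14, 8, 2, 1, 16, 9}, size 16.

16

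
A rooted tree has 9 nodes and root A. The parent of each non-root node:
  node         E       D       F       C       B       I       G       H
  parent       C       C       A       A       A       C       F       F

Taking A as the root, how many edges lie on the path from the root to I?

Path from A to I: A–C–I, which has 2 edges.

2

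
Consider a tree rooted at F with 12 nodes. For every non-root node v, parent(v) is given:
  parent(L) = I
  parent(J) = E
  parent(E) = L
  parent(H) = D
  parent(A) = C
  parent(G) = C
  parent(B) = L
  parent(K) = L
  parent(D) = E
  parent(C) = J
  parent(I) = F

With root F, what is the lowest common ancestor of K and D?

L

K's ancestor chain is K, L, I, F and D's is D, E, L, I, F; they first meet at L.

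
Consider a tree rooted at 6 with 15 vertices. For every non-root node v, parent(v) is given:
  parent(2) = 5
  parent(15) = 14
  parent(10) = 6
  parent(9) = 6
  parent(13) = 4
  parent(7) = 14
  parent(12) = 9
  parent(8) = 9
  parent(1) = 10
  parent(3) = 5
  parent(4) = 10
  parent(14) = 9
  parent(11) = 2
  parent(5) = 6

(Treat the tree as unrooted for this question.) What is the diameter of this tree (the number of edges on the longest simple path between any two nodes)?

Starting from 13, a farthest node is 15 at distance 6.
One longest path: 13-4-10-6-9-14-15.
So the diameter is 6.

6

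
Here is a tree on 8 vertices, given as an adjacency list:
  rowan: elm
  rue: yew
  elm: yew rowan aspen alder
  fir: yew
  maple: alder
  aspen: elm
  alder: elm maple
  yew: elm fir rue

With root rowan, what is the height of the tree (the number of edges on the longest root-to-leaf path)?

maple sits deepest: rowan-elm-alder-maple — 3 edges from the root.

3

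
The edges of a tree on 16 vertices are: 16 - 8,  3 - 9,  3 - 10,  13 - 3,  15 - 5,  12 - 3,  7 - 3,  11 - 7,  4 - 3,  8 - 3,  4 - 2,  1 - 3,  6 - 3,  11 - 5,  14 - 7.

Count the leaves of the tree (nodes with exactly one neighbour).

10

The leaves are 1, 2, 6, 9, 10, 12, 13, 14, 15, 16.
That is 10 leaves.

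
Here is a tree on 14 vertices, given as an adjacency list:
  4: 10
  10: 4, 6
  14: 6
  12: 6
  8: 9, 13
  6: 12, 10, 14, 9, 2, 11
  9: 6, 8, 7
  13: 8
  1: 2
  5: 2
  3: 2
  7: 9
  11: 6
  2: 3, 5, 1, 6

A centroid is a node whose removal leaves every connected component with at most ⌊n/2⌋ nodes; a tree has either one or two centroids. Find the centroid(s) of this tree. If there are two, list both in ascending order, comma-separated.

6

Removing 6 splits the tree into components of sizes 4, 4, 2, 1, 1, 1; the largest is 4 ≤ ⌊14/2⌋ = 7.
Every other node leaves some component of size > 7, so the centroid is unique.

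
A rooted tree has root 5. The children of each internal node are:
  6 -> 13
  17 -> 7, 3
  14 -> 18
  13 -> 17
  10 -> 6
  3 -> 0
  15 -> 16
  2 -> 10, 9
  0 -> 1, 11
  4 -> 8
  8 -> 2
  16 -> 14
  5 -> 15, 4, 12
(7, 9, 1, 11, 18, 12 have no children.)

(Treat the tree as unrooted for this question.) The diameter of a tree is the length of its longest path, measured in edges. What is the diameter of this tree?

14

Starting from 1, a farthest node is 18 at distance 14.
One longest path: 1 - 0 - 3 - 17 - 13 - 6 - 10 - 2 - 8 - 4 - 5 - 15 - 16 - 14 - 18.
So the diameter is 14.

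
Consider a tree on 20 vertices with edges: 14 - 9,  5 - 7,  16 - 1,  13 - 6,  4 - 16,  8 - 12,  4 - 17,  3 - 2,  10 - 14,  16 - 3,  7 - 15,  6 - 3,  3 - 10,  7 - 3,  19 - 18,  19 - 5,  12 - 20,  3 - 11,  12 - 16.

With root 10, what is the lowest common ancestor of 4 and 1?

Path 4→root: 4 16 3 10; path 1→root: 1 16 3 10.
First common node: 16.

16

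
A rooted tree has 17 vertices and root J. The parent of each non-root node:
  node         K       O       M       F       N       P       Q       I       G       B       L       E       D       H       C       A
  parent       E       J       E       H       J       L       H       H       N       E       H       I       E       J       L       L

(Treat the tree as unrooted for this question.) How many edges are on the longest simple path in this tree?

A longest path is G–N–J–H–I–E–B, with 6 edges.

6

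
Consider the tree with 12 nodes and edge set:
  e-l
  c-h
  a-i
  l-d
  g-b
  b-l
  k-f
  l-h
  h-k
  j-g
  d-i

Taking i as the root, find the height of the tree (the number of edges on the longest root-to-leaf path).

A deepest node is j, reached by i – d – l – b – g – j.
That path has 5 edges, so the height is 5.

5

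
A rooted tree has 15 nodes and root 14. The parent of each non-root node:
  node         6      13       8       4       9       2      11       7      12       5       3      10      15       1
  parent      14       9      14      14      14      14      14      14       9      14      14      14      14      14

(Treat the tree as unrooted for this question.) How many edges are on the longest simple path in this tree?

A longest path is 12–9–14–5, with 3 edges.

3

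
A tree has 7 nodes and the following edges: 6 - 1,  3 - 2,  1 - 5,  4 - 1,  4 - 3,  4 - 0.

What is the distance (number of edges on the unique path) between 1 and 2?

Walking from 1: 1–4–3–2. Length 3.

3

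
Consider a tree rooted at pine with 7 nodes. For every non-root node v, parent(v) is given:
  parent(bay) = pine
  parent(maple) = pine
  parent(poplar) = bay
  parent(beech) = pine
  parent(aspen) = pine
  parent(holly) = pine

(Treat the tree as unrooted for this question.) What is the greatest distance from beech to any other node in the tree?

A farthest node from beech is poplar.
The path beech – pine – bay – poplar has 3 edges.

3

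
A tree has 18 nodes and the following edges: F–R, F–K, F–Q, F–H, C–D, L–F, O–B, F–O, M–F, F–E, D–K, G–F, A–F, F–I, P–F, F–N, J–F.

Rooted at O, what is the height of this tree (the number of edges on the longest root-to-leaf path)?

The longest root-to-leaf path is O – F – K – D – C (4 edges).

4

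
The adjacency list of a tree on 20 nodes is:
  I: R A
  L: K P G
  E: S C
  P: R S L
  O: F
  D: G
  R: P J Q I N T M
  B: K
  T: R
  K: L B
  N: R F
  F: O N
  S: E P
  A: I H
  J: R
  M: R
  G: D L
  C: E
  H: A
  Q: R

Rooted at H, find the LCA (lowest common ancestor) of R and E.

R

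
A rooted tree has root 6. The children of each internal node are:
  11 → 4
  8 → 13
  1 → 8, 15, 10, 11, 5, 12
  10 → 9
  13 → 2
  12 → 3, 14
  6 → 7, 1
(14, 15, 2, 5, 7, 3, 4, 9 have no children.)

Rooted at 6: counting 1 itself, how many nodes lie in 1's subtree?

Descendants of 1 (including itself): 1, 12, 8, 10, 11, 5, 15, 3, 14, 13, 9, 4, 2. That's 13.

13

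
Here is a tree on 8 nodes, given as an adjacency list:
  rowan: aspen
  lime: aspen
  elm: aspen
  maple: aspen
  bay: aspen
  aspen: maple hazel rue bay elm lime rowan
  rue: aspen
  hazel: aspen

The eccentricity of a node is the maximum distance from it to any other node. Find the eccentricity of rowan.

2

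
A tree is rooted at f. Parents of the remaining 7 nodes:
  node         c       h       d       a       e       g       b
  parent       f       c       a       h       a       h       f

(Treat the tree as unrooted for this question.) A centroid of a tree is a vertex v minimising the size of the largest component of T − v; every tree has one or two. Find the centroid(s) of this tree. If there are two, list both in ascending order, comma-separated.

If h is removed the pieces have sizes 3, 3, 1, all ≤ ⌊8/2⌋ = 4.
Every other node leaves some component of size > 4, so the centroid is unique.

h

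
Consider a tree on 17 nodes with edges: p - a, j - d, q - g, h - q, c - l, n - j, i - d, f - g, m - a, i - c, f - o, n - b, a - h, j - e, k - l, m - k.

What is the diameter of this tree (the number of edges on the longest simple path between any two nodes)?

14

BFS from b reaches o last, at distance 14; BFS from o confirms no node is farther.
Path: b – n – j – d – i – c – l – k – m – a – h – q – g – f – o.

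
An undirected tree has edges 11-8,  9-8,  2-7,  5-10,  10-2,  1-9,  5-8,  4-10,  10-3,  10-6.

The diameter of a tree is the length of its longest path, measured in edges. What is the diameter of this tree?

BFS from 1 reaches 7 last, at distance 6; BFS from 7 confirms no node is farther.
Path: 1-9-8-5-10-2-7.

6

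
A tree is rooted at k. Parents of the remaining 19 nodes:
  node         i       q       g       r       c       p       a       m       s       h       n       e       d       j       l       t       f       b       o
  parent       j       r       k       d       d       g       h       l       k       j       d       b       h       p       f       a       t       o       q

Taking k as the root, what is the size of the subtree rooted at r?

5

The subtree rooted at r contains: r, q, o, b, e — 5 nodes.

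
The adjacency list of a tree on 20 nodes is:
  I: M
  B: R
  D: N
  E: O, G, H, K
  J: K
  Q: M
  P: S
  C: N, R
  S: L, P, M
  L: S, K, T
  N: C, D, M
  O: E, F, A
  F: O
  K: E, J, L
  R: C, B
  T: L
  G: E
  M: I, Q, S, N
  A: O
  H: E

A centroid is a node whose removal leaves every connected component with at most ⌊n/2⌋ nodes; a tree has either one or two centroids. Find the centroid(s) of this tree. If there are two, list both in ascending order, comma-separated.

L, S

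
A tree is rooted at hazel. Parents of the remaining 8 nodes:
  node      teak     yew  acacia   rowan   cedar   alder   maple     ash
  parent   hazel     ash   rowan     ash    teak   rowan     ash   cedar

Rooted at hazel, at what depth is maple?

4

Path from hazel to maple: hazel – teak – cedar – ash – maple, which has 4 edges.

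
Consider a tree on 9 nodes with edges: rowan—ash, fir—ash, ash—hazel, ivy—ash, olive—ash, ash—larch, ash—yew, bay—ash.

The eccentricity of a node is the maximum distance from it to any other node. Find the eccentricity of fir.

2

A farthest node from fir is hazel (bay, rowan, yew, olive, ivy, larch also at distance 2).
The path fir – ash – hazel has 2 edges.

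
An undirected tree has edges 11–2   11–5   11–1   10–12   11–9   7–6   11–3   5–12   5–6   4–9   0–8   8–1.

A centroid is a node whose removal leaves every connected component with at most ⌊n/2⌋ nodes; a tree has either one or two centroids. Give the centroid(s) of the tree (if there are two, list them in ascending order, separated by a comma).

11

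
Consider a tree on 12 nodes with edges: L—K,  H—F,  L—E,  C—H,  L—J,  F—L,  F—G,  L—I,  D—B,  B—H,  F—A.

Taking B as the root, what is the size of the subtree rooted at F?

8

F's subtree: {F, L, A, G, K, J, E, I}, size 8.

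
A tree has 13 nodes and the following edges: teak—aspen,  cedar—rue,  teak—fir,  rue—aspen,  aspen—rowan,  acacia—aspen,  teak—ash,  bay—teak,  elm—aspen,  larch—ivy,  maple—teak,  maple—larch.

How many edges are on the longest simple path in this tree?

6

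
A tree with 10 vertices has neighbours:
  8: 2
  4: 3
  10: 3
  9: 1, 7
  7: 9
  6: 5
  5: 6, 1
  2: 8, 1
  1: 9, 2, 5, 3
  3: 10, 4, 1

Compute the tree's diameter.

A longest path is 4 - 3 - 1 - 9 - 7, with 4 edges.

4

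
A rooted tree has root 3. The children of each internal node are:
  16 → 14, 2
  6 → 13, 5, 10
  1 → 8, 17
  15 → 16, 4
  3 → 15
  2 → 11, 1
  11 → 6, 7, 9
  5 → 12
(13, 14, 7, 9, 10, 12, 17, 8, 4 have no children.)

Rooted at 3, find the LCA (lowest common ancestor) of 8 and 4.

15

Path 8→root: 8 1 2 16 15 3; path 4→root: 4 15 3.
First common node: 15.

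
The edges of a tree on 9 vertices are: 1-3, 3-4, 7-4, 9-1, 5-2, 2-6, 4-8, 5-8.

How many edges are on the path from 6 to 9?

7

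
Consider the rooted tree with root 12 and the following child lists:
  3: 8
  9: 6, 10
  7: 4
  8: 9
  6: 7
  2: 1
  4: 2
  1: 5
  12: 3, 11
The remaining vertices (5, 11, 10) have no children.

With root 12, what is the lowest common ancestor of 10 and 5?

9

Ancestors of 10 (toward the root): 10, 9, 8, 3, 12.
Ancestors of 5: 5, 1, 2, 4, 7, 6, 9, 8, 3, 12.
The deepest node appearing in both lists is 9.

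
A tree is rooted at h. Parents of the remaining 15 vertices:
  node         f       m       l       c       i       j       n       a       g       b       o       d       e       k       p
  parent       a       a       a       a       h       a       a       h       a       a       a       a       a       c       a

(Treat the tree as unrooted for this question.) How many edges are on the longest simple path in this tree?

4

BFS from i reaches k last, at distance 4; BFS from k confirms no node is farther.
Path: i – h – a – c – k.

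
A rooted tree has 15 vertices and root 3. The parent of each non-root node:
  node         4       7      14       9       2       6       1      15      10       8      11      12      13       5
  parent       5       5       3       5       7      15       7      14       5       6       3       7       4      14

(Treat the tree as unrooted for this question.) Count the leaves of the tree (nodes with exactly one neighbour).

Exactly 8 nodes have a single neighbour: 1, 2, 8, 9, 10, 11, 12, 13.

8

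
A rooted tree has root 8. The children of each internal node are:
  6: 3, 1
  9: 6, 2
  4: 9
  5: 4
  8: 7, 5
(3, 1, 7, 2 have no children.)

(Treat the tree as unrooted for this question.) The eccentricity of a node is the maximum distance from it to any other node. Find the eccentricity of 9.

4

A farthest node from 9 is 7.
The path 9–4–5–8–7 has 4 edges.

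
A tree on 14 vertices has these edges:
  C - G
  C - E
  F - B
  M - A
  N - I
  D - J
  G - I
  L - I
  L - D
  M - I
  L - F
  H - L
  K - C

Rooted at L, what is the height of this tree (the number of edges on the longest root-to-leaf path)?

A deepest node is E, reached by L–I–G–C–E.
That path has 4 edges, so the height is 4.

4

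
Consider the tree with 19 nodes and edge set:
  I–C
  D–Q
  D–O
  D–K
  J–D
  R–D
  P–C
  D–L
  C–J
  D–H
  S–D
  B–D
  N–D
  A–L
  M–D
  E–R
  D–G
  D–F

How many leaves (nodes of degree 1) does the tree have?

The leaves are A, B, E, F, G, H, I, K, M, N, O, P, Q, S.
That is 14 leaves.

14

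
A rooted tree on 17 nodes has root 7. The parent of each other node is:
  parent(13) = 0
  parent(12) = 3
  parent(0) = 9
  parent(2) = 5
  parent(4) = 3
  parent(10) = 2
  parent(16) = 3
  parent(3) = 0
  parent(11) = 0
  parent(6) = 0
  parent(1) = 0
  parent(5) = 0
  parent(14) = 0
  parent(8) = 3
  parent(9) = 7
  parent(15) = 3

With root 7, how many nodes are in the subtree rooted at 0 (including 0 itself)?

15

0's subtree: {0, 13, 3, 6, 5, 11, 1, 14, 8, 15, 12, 4, 16, 2, 10}, size 15.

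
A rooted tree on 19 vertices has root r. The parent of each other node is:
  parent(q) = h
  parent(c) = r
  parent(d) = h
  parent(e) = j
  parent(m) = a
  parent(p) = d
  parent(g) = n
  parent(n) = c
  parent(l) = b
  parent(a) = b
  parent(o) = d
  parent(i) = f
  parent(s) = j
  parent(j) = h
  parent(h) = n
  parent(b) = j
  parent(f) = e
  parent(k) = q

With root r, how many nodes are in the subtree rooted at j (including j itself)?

9

The subtree rooted at j contains: j, b, e, s, l, a, f, m, i — 9 nodes.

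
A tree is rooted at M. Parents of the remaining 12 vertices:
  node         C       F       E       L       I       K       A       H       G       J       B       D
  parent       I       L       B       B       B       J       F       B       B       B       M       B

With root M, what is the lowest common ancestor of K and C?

B

Path K→root: K J B M; path C→root: C I B M.
First common node: B.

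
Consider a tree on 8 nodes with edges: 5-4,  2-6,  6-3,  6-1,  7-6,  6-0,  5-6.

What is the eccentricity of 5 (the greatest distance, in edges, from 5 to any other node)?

The node farthest from 5 is 2 (0, 7, 3, 1 also at distance 2), via 5–6–2 — 2 edges.

2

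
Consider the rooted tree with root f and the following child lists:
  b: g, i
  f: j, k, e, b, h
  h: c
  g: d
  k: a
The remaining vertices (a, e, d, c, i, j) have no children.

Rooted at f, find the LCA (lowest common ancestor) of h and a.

f

Ancestors of h (toward the root): h, f.
Ancestors of a: a, k, f.
The deepest node appearing in both lists is f.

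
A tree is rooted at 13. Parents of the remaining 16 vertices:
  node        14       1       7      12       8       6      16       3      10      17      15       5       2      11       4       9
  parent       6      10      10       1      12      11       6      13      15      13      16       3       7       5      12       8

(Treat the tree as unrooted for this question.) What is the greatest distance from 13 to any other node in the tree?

11

A farthest node from 13 is 9.
The path 13-3-5-11-6-16-15-10-1-12-8-9 has 11 edges.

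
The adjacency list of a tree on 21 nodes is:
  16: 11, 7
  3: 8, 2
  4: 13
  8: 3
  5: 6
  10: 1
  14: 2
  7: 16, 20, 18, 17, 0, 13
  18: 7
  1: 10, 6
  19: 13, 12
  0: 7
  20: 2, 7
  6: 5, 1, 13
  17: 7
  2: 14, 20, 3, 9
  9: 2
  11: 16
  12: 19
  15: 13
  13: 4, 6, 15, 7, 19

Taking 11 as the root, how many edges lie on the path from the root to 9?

Path from 11 to 9: 11–16–7–20–2–9, which has 5 edges.

5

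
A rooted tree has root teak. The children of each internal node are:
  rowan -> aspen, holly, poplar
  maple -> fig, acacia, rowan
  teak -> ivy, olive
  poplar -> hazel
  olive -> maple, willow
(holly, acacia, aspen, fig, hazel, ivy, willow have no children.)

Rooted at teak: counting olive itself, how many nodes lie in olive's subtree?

10

The subtree rooted at olive contains: olive, maple, willow, rowan, acacia, fig, poplar, aspen, holly, hazel — 10 nodes.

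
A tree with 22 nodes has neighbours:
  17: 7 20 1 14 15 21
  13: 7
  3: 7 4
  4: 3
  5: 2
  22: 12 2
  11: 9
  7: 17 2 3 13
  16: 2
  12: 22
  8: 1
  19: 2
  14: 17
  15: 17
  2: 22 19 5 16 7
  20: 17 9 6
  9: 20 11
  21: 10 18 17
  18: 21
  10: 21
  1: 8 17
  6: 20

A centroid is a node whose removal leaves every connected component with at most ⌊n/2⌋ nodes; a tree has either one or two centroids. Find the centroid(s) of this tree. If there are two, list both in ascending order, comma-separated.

17

Removing 17 splits the tree into components of sizes 10, 4, 3, 2, 1, 1; the largest is 10 ≤ ⌊22/2⌋ = 11.
No neighbour of 17 does as well, so 17 is the unique centroid.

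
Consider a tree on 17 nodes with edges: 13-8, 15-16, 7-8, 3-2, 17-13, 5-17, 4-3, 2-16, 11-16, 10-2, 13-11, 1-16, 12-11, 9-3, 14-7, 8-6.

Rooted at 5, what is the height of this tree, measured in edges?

A deepest node is 4, reached by 5-17-13-11-16-2-3-4.
That path has 7 edges, so the height is 7.

7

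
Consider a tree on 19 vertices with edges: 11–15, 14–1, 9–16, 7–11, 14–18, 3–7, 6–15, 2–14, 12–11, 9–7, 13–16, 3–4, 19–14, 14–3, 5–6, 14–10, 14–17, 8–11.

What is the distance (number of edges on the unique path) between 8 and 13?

The path is 8–11–7–9–16–13, which has 5 edges.

5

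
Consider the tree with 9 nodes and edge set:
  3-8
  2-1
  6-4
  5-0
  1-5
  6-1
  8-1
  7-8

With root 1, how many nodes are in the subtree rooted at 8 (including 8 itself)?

Descendants of 8 (including itself): 8, 3, 7. That's 3.

3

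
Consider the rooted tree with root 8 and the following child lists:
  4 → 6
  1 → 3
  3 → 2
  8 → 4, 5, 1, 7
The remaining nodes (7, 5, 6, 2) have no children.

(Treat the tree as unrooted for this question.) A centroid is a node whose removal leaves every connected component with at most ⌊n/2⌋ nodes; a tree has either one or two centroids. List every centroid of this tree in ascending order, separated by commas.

Delete 8: the remaining components have sizes 3, 2, 1, 1. Max 3 ≤ 4, so 8 is a centroid.
Every other node leaves some component of size > 4, so the centroid is unique.

8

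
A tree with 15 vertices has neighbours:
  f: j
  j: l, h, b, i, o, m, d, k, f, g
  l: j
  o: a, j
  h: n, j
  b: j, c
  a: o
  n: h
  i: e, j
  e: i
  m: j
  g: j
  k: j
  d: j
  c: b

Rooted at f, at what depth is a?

Climbing from a to the root: a–o–j–f. That's 3 steps.

3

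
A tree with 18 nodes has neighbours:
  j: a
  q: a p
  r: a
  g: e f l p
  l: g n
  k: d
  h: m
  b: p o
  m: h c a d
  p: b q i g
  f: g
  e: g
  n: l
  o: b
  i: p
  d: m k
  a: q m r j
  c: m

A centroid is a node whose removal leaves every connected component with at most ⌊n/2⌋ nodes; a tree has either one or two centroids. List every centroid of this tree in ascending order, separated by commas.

p, q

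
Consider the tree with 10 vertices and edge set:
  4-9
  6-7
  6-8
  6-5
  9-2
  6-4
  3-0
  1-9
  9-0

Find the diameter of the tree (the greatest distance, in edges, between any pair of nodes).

5

BFS from 8 reaches 3 last, at distance 5; BFS from 3 confirms no node is farther.
Path: 8 - 6 - 4 - 9 - 0 - 3.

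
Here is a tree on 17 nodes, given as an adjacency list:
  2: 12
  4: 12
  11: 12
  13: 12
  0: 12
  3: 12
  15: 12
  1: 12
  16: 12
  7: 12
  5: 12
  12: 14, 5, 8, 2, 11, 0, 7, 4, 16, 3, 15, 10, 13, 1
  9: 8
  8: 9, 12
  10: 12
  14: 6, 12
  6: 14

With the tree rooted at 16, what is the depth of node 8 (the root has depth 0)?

2

Climbing from 8 to the root: 8–12–16. That's 2 steps.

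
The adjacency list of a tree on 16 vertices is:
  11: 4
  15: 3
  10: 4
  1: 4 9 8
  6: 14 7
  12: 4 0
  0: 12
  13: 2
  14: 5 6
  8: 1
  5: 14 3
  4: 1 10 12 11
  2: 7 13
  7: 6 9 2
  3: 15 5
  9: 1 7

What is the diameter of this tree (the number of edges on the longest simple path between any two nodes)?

10

A longest path is 15–3–5–14–6–7–9–1–4–12–0, with 10 edges.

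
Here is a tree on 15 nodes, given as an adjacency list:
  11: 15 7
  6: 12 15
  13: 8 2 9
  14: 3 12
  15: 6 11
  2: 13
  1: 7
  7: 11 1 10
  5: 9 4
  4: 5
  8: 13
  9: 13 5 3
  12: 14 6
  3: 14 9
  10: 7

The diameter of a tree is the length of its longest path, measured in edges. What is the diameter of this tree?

10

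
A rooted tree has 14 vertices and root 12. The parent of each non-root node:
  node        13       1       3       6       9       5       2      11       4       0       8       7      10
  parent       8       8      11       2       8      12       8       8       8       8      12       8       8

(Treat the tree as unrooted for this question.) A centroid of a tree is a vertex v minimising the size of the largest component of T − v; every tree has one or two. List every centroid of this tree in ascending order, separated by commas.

Removing 8 splits the tree into components of sizes 2, 2, 2, 1, 1, 1, 1, 1, 1, 1; the largest is 2 ≤ ⌊14/2⌋ = 7.
No neighbour of 8 does as well, so 8 is the unique centroid.

8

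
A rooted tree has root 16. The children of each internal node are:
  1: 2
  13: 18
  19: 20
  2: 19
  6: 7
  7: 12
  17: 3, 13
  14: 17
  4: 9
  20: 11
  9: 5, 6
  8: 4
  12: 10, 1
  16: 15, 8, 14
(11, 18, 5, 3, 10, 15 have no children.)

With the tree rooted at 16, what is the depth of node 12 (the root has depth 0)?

6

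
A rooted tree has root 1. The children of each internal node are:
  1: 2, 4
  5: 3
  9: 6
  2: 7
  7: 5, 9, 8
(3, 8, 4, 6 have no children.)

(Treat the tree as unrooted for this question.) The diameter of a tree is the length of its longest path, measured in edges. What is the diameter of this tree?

BFS from 3 reaches 4 last, at distance 5; BFS from 4 confirms no node is farther.
Path: 3–5–7–2–1–4.

5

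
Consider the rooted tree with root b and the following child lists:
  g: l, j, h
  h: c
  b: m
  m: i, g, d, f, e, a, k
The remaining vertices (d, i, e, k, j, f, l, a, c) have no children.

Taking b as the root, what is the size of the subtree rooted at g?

5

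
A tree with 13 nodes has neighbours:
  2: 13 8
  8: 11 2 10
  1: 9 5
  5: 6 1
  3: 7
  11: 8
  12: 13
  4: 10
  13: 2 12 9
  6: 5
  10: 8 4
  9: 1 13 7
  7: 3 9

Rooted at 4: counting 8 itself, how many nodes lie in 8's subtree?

11

Descendants of 8 (including itself): 8, 2, 11, 13, 9, 12, 1, 7, 5, 3, 6. That's 11.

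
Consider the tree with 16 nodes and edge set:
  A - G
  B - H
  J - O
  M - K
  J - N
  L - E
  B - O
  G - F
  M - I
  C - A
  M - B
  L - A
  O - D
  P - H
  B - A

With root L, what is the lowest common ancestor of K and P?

B

Path K→root: K M B A L; path P→root: P H B A L.
First common node: B.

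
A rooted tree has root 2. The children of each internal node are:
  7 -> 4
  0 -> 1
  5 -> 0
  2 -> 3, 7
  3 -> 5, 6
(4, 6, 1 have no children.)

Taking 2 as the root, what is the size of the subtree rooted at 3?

5

3's subtree: {3, 6, 5, 0, 1}, size 5.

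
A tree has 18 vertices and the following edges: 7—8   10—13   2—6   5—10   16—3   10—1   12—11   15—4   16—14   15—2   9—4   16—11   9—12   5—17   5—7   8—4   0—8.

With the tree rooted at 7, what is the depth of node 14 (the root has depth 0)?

Climbing from 14 to the root: 14–16–11–12–9–4–8–7. That's 7 steps.

7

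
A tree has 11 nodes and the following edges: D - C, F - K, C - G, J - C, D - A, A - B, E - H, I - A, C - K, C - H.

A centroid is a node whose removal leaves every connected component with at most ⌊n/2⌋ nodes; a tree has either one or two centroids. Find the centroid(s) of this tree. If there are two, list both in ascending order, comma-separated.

C

If C is removed the pieces have sizes 4, 2, 2, 1, 1, all ≤ ⌊11/2⌋ = 5.
No neighbour of C does as well, so C is the unique centroid.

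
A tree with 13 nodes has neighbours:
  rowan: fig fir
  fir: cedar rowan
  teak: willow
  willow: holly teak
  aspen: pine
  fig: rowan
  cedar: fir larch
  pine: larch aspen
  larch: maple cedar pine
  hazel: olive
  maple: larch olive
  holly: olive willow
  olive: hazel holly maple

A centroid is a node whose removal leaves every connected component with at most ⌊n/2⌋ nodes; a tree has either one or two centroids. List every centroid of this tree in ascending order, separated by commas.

larch

Removing larch splits the tree into components of sizes 6, 4, 2; the largest is 6 ≤ ⌊13/2⌋ = 6.
Every other node leaves some component of size > 6, so the centroid is unique.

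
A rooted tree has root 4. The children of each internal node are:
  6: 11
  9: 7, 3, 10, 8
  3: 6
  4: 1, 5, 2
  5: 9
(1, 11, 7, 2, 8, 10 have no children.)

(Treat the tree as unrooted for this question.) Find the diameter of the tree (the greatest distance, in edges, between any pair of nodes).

BFS from 11 reaches 2 last, at distance 6; BFS from 2 confirms no node is farther.
Path: 11-6-3-9-5-4-2.

6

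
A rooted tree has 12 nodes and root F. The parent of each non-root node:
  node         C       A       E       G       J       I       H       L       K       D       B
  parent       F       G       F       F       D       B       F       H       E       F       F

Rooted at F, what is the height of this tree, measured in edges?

L sits deepest: F–H–L — 2 edges from the root.

2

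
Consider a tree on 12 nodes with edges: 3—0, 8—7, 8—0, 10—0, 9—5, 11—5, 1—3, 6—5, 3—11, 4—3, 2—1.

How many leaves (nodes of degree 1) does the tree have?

6

The leaves are 2, 4, 6, 7, 9, 10.
That is 6 leaves.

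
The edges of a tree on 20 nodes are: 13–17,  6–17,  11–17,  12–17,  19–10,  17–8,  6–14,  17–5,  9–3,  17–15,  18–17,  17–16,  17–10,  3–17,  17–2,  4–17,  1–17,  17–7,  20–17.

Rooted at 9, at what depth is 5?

Climbing from 5 to the root: 5 – 17 – 3 – 9. That's 3 steps.

3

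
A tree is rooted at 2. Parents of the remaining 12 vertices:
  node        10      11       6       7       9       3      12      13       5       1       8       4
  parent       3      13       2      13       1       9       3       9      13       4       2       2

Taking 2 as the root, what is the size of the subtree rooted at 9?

8

9's subtree: {9, 13, 3, 7, 11, 5, 10, 12}, size 8.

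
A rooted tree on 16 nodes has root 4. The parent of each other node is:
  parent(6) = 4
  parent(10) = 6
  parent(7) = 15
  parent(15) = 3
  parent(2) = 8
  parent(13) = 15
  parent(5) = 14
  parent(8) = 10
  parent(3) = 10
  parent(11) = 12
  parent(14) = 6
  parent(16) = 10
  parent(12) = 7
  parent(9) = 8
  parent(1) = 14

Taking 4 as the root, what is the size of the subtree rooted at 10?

11

10's subtree: {10, 3, 16, 8, 15, 2, 9, 13, 7, 12, 11}, size 11.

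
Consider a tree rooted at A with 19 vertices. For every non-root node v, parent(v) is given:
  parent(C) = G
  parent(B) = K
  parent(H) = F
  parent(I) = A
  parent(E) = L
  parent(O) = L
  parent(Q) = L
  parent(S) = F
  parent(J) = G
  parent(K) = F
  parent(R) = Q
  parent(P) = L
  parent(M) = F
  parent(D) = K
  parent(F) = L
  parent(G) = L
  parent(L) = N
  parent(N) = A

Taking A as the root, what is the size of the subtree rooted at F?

7

The subtree rooted at F contains: F, M, K, S, H, B, D — 7 nodes.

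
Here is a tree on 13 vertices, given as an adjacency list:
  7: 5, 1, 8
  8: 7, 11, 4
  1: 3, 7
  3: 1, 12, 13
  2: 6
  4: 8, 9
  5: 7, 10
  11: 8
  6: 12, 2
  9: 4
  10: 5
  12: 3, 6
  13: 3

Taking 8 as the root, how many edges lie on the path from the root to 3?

3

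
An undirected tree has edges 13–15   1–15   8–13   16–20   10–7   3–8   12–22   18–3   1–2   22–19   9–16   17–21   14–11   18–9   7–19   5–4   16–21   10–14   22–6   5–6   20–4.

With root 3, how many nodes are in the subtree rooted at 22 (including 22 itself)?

7

Descendants of 22 (including itself): 22, 19, 12, 7, 10, 14, 11. That's 7.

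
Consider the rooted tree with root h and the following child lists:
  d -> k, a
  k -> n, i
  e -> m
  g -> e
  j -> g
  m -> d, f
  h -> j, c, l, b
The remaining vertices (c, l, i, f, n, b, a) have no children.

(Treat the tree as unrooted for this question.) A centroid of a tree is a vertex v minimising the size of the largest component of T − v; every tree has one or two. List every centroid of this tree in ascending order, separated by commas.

If m is removed the pieces have sizes 7, 5, 1, all ≤ ⌊14/2⌋ = 7.
Its neighbour e also leaves a largest component of size 7, so both are centroids.

e, m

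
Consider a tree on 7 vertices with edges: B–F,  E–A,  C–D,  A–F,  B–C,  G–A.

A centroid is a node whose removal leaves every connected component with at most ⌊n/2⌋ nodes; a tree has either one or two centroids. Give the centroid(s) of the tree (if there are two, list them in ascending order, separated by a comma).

Delete F: the remaining components have sizes 3, 3. Max 3 ≤ 3, so F is a centroid.
No neighbour of F does as well, so F is the unique centroid.

F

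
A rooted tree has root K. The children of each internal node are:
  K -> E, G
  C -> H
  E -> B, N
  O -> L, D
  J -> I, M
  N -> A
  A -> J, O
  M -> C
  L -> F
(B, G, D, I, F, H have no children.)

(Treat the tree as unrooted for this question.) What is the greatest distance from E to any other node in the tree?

6

Distances from E peak at 6, attained at H.
E–N–A–J–M–C–H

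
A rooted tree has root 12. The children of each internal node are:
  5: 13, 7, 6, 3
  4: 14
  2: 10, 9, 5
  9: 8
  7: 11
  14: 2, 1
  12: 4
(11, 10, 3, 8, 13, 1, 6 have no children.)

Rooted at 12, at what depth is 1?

3

Path from 12 to 1: 12 → 4 → 14 → 1, which has 3 edges.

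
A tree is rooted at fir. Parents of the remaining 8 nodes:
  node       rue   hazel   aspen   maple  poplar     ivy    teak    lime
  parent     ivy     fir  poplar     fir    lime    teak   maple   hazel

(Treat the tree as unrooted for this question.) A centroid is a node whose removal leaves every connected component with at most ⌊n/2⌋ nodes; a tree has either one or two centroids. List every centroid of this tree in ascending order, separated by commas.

Delete fir: the remaining components have sizes 4, 4. Max 4 ≤ 4, so fir is a centroid.
Every other node leaves some component of size > 4, so the centroid is unique.

fir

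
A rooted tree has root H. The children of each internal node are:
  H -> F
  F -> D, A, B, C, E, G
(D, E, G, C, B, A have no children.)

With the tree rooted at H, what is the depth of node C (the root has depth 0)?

2

Climbing from C to the root: C – F – H. That's 2 steps.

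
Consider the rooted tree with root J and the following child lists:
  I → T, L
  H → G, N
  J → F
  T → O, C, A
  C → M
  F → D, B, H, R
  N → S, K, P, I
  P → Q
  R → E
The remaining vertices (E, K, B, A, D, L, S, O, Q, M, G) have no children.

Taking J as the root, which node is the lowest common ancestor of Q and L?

N

Ancestors of Q (toward the root): Q, P, N, H, F, J.
Ancestors of L: L, I, N, H, F, J.
The deepest node appearing in both lists is N.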